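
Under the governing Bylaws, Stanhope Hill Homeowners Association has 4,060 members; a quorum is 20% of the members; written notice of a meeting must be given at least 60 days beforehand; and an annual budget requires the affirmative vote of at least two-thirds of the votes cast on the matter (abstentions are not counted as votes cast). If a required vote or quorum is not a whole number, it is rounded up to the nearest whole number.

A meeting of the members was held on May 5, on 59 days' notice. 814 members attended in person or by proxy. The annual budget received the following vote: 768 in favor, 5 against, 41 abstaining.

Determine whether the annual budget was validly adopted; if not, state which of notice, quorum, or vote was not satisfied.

Invalid — notice requirement not satisfied.

Notice: 59 days given; 60 required. Not satisfied.
Quorum: 20% of 4,060 = 812; 814 present. Satisfied.
Vote: requires two-thirds of the votes cast (814 − 41 abstaining = 773); 2/3 of 773 = 515.33, rounded up to 516, so 516 needed; 768 in favor. Satisfied.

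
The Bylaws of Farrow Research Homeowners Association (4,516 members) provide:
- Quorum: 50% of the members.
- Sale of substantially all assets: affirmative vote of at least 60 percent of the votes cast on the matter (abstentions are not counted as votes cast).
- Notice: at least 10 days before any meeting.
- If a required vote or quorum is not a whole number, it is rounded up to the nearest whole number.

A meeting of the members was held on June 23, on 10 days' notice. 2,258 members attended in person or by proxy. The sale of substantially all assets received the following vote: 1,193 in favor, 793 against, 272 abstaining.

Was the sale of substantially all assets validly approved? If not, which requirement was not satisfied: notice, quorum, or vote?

Valid — all requirements satisfied.

Notice: 10 days given; 10 required. Satisfied.
Quorum: 50% of 4,516 = 2,258; 2,258 present. Satisfied.
Vote: requires three-fifths of the votes cast (2,258 − 272 abstaining = 1,986); 3/5 of 1986 = 1191.60, rounded up to 1192, so 1,192 needed; 1,193 in favor. Satisfied.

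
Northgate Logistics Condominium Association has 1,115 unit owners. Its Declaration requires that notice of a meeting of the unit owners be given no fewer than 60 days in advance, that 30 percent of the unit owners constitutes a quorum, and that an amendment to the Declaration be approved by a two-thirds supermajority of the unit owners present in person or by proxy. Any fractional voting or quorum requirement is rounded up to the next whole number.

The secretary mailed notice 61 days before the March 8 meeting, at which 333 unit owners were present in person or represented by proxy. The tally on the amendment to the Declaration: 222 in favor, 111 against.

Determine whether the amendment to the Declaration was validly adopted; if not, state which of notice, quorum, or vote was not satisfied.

Invalid — quorum requirement not satisfied.

Notice: 61 days given; 60 required. Satisfied.
Quorum: 30% of 1,115 = 334.50, rounded up to 335; 333 present. Not satisfied.
Vote: requires two-thirds of those present (333); 2/3 of 333 = 222, so 222 needed; 222 in favor. Satisfied.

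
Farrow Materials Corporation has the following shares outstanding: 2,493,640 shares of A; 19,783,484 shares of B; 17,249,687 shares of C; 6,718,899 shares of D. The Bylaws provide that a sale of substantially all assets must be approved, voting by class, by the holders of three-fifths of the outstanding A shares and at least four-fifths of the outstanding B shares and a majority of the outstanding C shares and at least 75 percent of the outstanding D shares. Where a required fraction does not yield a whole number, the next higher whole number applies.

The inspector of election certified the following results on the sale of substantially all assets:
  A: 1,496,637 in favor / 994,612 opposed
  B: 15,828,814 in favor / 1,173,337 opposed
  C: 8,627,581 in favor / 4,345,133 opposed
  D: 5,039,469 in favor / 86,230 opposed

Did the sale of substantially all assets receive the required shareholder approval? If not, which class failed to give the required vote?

Approved — every class gave the required vote.

A: 3/5 of 2493640 = 1496184; 1,496,184 required, 1,496,637 in favor — approved.
B: 4/5 of 19783484 = 15826787.20, rounded up to 15826788; 15,826,788 required, 15,828,814 in favor — approved.
C: a majority of 17249687 is 8624844; 8,624,844 required, 8,627,581 in favor — approved.
D: 3/4 of 6718899 = 5039174.25, rounded up to 5039175; 5,039,175 required, 5,039,469 in favor — approved.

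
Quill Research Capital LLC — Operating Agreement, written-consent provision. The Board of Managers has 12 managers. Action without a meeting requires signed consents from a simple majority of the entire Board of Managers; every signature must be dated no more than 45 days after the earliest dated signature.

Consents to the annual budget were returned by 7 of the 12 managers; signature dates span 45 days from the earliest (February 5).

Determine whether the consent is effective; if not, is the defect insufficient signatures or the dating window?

Effective — both the signature and dating-window requirements are satisfied.

Signatures required: a simple majority of 12 — a majority of 12 is 7, so 7 needed; 7 signed. Sufficient.
Dating window: the latest signature is 45 days after the earliest; the limit is 45 days. Within the window.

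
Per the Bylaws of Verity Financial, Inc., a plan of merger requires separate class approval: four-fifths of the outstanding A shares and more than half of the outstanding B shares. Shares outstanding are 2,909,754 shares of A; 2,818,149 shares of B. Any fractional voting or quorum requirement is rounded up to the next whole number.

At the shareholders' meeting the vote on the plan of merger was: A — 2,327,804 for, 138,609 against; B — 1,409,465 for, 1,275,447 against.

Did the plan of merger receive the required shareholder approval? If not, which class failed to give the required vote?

A: 4/5 of 2909754 = 2327803.20, rounded up to 2327804; 2,327,804 required, 2,327,804 in favor — approved.
B: a majority of 2818149 is 1409075; 1,409,075 required, 1,409,465 in favor — approved.

Approved — every class gave the required vote.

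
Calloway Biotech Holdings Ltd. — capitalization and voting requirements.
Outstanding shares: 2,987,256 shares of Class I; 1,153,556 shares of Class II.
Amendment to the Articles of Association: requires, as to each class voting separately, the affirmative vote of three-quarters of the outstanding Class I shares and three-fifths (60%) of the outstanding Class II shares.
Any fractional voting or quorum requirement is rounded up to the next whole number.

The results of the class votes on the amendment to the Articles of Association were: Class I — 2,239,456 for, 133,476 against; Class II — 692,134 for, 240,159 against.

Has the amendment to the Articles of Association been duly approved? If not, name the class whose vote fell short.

Not approved — the Class I shares did not give the required vote.

Class I: 3/4 of 2987256 = 2240442; 2,240,442 required, 2,239,456 in favor — not approved.
Class II: 3/5 of 1153556 = 692133.60, rounded up to 692134; 692,134 required, 692,134 in favor — approved.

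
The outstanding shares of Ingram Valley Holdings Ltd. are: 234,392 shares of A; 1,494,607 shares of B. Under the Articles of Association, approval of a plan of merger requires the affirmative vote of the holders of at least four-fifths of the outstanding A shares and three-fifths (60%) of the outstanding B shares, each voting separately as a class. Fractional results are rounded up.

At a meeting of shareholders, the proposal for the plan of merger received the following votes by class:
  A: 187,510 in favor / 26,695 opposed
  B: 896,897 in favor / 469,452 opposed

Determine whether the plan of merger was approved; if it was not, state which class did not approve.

A: 4/5 of 234392 = 187513.60, rounded up to 187514; 187,514 required, 187,510 in favor — not approved.
B: 3/5 of 1494607 = 896764.20, rounded up to 896765; 896,765 required, 896,897 in favor — approved.

Not approved — the A shares did not give the required vote.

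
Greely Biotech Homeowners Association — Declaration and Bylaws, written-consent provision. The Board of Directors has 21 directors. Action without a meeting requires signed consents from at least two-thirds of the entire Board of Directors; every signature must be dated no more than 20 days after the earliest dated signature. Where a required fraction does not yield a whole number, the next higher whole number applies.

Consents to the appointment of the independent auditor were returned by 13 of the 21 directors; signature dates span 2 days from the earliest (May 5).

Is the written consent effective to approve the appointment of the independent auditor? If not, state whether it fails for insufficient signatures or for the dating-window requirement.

Signatures required: at least two-thirds of 21 — 2/3 of 21 = 14, so 14 needed; 13 signed. Insufficient.
Dating window: the latest signature is 2 days after the earliest; the limit is 20 days. Within the window.

Not effective — insufficient signatures.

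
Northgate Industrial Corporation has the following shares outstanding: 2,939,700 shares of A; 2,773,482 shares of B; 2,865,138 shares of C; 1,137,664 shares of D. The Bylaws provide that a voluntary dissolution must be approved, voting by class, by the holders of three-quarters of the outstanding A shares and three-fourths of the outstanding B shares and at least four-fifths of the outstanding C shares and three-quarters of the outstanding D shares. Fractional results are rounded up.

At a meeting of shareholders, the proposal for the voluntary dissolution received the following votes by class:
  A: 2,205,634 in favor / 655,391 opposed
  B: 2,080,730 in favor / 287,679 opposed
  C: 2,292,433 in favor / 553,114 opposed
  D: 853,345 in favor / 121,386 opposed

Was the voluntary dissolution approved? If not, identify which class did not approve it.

Approved — every class gave the required vote.

A: 3/4 of 2939700 = 2204775; 2,204,775 required, 2,205,634 in favor — approved.
B: 3/4 of 2773482 = 2080111.50, rounded up to 2080112; 2,080,112 required, 2,080,730 in favor — approved.
C: 4/5 of 2865138 = 2292110.40, rounded up to 2292111; 2,292,111 required, 2,292,433 in favor — approved.
D: 3/4 of 1137664 = 853248; 853,248 required, 853,345 in favor — approved.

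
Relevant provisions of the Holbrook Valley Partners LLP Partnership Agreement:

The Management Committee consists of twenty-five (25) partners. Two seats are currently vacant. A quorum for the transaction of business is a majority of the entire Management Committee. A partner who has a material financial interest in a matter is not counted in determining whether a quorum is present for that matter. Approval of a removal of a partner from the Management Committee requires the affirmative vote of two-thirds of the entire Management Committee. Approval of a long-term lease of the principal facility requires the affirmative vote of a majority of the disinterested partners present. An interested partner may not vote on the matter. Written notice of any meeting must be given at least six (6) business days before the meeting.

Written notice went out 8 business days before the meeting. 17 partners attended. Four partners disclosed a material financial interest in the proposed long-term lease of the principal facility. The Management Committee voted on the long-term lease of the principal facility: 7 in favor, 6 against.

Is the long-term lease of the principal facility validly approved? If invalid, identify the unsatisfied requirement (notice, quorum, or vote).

Notice: 8 business days given; 6 required (8 ≥ 6). Satisfied.
Quorum: 17 present, but the 4 interested partners do not count, leaving 13. Quorum is 13. Satisfied.
Vote: the long-term lease of the principal facility requires a majority of the disinterested partners present (17 − 4 = 13). A majority of 13 is 7, so 7 affirmative votes are needed; 7 voted in favor. Satisfied.

Valid — all requirements satisfied.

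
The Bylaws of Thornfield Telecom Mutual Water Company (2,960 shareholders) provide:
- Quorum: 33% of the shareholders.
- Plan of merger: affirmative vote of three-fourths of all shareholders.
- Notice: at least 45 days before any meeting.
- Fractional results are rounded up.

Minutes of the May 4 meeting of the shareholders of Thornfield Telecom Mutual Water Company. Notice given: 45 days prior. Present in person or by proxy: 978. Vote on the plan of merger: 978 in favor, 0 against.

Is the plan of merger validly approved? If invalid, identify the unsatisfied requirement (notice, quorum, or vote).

Invalid — vote requirement not satisfied.

Notice: 45 days given; 45 required. Satisfied.
Quorum: 33% of 2,960 = 976.80, rounded up to 977; 978 present. Satisfied.
Vote: requires three-fourths of all shareholders (2,960); 3/4 of 2960 = 2220, so 2,220 needed; 978 in favor. Not satisfied.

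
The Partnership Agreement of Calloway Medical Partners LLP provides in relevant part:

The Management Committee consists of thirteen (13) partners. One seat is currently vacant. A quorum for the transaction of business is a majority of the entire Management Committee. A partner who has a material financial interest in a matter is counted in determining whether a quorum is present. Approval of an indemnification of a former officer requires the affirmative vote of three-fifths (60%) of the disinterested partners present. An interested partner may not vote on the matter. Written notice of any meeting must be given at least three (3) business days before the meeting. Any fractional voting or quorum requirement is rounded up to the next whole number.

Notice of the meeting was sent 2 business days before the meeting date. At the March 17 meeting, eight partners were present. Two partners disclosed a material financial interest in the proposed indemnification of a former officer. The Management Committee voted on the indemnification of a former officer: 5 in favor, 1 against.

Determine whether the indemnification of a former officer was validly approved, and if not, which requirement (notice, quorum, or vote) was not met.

Notice: 2 business days given; 3 required (2 < 3). Not satisfied.
Quorum: 8 present (interested partners count toward quorum); quorum is 7. Satisfied.
Vote: the indemnification of a former officer requires three-fifths of the disinterested partners present (8 − 2 = 6). 3/5 of 6 = 3.60, rounded up to 4, so 4 affirmative votes are needed; 5 voted in favor. Satisfied.

Invalid — notice requirement not satisfied.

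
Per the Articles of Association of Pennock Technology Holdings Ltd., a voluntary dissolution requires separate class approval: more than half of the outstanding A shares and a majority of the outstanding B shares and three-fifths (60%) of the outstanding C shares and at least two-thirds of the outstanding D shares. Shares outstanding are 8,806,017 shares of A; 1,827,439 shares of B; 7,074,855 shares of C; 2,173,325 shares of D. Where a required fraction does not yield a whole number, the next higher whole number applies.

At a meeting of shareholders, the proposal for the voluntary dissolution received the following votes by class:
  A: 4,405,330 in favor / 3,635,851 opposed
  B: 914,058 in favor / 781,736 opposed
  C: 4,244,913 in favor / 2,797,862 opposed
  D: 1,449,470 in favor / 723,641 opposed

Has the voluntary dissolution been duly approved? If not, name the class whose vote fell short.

A: a majority of 8806017 is 4403009; 4,403,009 required, 4,405,330 in favor — approved.
B: a majority of 1827439 is 913720; 913,720 required, 914,058 in favor — approved.
C: 3/5 of 7074855 = 4244913; 4,244,913 required, 4,244,913 in favor — approved.
D: 2/3 of 2173325 = 1448883.33, rounded up to 1448884; 1,448,884 required, 1,449,470 in favor — approved.

Approved — every class gave the required vote.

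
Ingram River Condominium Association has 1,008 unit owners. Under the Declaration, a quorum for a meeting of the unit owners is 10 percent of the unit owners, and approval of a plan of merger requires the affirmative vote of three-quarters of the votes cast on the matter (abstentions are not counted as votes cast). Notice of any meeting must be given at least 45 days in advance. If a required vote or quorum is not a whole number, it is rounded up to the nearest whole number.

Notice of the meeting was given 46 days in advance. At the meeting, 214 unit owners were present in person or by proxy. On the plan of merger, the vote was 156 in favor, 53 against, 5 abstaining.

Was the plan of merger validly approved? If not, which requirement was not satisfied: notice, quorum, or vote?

Invalid — vote requirement not satisfied.

Notice: 46 days given; 45 required. Satisfied.
Quorum: 10% of 1,008 = 100.80, rounded up to 101; 214 present. Satisfied.
Vote: requires three-fourths of the votes cast (214 − 5 abstaining = 209); 3/4 of 209 = 156.75, rounded up to 157, so 157 needed; 156 in favor. Not satisfied.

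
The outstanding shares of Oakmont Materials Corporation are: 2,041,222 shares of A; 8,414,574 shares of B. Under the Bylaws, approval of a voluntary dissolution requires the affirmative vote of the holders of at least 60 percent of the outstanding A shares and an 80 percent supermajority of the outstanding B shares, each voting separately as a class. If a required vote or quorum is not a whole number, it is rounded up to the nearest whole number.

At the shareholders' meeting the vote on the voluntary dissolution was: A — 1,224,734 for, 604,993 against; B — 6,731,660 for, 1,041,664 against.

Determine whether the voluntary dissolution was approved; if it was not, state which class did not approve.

Approved — every class gave the required vote.

A: 3/5 of 2041222 = 1224733.20, rounded up to 1224734; 1,224,734 required, 1,224,734 in favor — approved.
B: 4/5 of 8414574 = 6731659.20, rounded up to 6731660; 6,731,660 required, 6,731,660 in favor — approved.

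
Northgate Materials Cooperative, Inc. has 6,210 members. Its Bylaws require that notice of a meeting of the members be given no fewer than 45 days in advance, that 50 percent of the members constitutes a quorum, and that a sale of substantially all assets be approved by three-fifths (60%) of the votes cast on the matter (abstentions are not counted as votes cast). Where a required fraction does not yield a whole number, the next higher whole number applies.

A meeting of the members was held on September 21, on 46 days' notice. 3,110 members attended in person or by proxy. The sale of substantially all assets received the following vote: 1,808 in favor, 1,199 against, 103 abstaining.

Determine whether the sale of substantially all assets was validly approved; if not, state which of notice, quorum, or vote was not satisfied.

Notice: 46 days given; 45 required. Satisfied.
Quorum: 50% of 6,210 = 3,105; 3,110 present. Satisfied.
Vote: requires three-fifths of the votes cast (3,110 − 103 abstaining = 3,007); 3/5 of 3007 = 1804.20, rounded up to 1805, so 1,805 needed; 1,808 in favor. Satisfied.

Valid — all requirements satisfied.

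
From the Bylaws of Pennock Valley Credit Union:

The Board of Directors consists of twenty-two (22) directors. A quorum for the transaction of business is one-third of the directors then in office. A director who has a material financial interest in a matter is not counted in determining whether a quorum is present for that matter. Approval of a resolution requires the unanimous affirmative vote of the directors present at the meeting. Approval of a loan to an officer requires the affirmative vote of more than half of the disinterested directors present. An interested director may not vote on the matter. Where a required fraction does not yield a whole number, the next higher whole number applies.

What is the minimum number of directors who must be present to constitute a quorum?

8

1/3 of 22 = 7.33, rounded up to 8.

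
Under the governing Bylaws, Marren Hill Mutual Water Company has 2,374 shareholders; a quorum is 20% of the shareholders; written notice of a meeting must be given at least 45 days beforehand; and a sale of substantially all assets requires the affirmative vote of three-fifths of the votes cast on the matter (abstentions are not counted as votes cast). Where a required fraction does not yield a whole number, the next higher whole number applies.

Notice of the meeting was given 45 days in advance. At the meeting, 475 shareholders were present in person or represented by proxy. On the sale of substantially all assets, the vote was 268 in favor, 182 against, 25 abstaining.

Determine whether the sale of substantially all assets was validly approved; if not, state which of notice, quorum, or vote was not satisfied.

Invalid — vote requirement not satisfied.

Notice: 45 days given; 45 required. Satisfied.
Quorum: 20% of 2,374 = 474.80, rounded up to 475; 475 present. Satisfied.
Vote: requires three-fifths of the votes cast (475 − 25 abstaining = 450); 3/5 of 450 = 270, so 270 needed; 268 in favor. Not satisfied.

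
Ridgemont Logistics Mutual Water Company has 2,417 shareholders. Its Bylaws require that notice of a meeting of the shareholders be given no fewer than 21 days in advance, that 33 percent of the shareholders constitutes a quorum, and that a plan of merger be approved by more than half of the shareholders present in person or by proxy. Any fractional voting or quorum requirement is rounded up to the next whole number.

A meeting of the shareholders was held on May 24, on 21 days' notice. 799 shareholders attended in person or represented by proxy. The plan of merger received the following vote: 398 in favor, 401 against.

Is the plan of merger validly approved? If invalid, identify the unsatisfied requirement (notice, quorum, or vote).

Invalid — vote requirement not satisfied.

Notice: 21 days given; 21 required. Satisfied.
Quorum: 33% of 2,417 = 797.61, rounded up to 798; 799 present. Satisfied.
Vote: requires a majority of those present (799); a majority of 799 is 400, so 400 needed; 398 in favor. Not satisfied.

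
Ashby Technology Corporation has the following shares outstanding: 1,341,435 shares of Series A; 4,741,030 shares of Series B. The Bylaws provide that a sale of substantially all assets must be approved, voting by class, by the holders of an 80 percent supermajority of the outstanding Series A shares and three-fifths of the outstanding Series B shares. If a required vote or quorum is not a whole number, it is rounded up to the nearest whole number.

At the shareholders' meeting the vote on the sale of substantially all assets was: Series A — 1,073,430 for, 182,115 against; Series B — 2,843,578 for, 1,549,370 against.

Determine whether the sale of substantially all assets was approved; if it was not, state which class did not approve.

Not approved — the Series B shares did not give the required vote.

Series A: 4/5 of 1341435 = 1073148; 1,073,148 required, 1,073,430 in favor — approved.
Series B: 3/5 of 4741030 = 2844618; 2,844,618 required, 2,843,578 in favor — not approved.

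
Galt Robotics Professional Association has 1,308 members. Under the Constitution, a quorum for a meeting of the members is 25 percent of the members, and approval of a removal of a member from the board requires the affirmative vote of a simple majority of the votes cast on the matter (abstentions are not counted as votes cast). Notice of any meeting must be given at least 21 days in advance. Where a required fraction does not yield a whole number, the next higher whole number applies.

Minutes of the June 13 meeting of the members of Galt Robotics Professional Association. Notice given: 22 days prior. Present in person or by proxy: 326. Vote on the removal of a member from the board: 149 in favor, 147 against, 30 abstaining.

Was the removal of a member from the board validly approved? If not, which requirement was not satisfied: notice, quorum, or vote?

Invalid — quorum requirement not satisfied.

Notice: 22 days given; 21 required. Satisfied.
Quorum: 25% of 1,308 = 327; 326 present. Not satisfied.
Vote: requires a majority of the votes cast (326 − 30 abstaining = 296); a majority of 296 is 149, so 149 needed; 149 in favor. Satisfied.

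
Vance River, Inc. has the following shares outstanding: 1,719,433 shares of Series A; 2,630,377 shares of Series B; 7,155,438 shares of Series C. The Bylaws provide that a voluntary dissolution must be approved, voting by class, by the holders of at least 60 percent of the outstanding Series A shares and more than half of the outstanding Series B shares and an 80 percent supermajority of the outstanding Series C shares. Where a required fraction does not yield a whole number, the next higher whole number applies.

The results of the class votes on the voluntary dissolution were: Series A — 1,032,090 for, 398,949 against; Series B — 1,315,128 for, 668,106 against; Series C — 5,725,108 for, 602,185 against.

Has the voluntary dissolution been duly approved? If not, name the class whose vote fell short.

Series A: 3/5 of 1719433 = 1031659.80, rounded up to 1031660; 1,031,660 required, 1,032,090 in favor — approved.
Series B: a majority of 2630377 is 1315189; 1,315,189 required, 1,315,128 in favor — not approved.
Series C: 4/5 of 7155438 = 5724350.40, rounded up to 5724351; 5,724,351 required, 5,725,108 in favor — approved.

Not approved — the Series B shares did not give the required vote.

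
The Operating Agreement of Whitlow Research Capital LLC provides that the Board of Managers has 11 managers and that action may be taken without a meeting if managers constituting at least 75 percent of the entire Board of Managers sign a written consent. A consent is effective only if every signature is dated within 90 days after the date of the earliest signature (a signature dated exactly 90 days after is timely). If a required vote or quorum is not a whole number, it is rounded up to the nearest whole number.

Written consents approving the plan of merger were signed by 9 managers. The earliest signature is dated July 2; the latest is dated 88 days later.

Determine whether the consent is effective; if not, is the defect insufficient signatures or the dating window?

Effective — both the signature and dating-window requirements are satisfied.

Signatures required: at least 75 percent of 11 — 3/4 of 11 = 8.25, rounded up to 9, so 9 needed; 9 signed. Sufficient.
Dating window: the latest signature is 88 days after the earliest; the limit is 90 days. Within the window.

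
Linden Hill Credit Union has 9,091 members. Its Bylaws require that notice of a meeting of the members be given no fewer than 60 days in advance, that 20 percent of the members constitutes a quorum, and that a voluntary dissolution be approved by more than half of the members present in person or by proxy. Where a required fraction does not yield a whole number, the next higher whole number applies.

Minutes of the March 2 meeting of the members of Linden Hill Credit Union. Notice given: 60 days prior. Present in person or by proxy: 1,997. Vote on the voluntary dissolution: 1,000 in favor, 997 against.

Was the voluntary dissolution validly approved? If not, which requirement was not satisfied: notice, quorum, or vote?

Notice: 60 days given; 60 required. Satisfied.
Quorum: 20% of 9,091 = 1,818.20, rounded up to 1,819; 1,997 present. Satisfied.
Vote: requires a majority of those present (1,997); a majority of 1997 is 999, so 999 needed; 1,000 in favor. Satisfied.

Valid — all requirements satisfied.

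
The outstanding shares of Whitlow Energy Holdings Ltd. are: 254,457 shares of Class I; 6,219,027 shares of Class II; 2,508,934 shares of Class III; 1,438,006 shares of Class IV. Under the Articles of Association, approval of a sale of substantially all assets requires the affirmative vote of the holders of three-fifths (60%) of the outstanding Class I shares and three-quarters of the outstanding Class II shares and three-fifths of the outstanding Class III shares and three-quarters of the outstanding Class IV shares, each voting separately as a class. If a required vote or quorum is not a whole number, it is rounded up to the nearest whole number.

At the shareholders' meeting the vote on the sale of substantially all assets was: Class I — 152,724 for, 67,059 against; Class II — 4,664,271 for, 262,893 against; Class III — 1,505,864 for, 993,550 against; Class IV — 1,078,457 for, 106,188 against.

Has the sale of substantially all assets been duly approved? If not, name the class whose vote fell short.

Not approved — the Class IV shares did not give the required vote.

Class I: 3/5 of 254457 = 152674.20, rounded up to 152675; 152,675 required, 152,724 in favor — approved.
Class II: 3/4 of 6219027 = 4664270.25, rounded up to 4664271; 4,664,271 required, 4,664,271 in favor — approved.
Class III: 3/5 of 2508934 = 1505360.40, rounded up to 1505361; 1,505,361 required, 1,505,864 in favor — approved.
Class IV: 3/4 of 1438006 = 1078504.50, rounded up to 1078505; 1,078,505 required, 1,078,457 in favor — not approved.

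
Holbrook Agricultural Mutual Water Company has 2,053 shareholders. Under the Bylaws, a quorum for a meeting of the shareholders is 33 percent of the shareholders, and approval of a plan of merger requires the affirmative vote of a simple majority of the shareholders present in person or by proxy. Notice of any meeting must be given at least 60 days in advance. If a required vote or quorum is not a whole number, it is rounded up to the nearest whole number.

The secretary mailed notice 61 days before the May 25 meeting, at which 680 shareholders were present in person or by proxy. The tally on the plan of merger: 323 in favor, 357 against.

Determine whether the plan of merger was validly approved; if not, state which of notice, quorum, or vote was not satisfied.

Notice: 61 days given; 60 required. Satisfied.
Quorum: 33% of 2,053 = 677.49, rounded up to 678; 680 present. Satisfied.
Vote: requires a majority of those present (680); a majority of 680 is 341, so 341 needed; 323 in favor. Not satisfied.

Invalid — vote requirement not satisfied.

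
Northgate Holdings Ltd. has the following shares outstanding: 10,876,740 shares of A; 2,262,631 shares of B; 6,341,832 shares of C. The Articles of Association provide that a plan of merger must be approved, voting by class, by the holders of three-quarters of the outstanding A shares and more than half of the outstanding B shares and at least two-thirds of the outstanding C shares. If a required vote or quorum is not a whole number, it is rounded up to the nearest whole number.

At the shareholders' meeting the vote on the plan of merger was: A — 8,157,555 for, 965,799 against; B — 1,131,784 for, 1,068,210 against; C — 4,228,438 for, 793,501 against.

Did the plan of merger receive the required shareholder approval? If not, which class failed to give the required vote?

A: 3/4 of 10876740 = 8157555; 8,157,555 required, 8,157,555 in favor — approved.
B: a majority of 2262631 is 1131316; 1,131,316 required, 1,131,784 in favor — approved.
C: 2/3 of 6341832 = 4227888; 4,227,888 required, 4,228,438 in favor — approved.

Approved — every class gave the required vote.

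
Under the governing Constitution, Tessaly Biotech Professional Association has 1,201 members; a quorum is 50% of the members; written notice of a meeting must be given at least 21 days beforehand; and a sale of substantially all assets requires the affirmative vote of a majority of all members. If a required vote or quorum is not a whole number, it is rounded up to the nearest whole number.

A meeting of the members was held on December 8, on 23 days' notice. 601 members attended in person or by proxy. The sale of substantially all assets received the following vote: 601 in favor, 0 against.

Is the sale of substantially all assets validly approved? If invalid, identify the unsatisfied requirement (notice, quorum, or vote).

Notice: 23 days given; 21 required. Satisfied.
Quorum: 50% of 1,201 = 600.50, rounded up to 601; 601 present. Satisfied.
Vote: requires a majority of all members (1,201); a majority of 1201 is 601, so 601 needed; 601 in favor. Satisfied.

Valid — all requirements satisfied.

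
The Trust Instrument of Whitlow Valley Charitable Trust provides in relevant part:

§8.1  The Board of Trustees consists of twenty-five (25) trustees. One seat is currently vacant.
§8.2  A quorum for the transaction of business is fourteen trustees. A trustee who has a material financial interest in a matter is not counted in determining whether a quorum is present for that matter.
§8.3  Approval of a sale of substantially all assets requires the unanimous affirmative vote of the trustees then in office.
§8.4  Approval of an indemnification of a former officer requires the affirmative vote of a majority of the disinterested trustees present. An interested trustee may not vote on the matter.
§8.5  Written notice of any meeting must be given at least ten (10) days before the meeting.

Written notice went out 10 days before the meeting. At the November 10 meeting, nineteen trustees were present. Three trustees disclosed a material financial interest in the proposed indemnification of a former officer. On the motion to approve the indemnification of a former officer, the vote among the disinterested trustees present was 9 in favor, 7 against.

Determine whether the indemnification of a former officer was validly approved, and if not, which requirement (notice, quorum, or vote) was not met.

Valid — all requirements satisfied.

Notice: 10 days given; 10 required (10 ≥ 10). Satisfied.
Quorum: 19 present, but the 3 interested trustees do not count, leaving 16. Quorum is 14. Satisfied.
Vote: the indemnification of a former officer requires a majority of the disinterested trustees present (19 − 3 = 16). A majority of 16 is 9, so 9 affirmative votes are needed; 9 voted in favor. Satisfied.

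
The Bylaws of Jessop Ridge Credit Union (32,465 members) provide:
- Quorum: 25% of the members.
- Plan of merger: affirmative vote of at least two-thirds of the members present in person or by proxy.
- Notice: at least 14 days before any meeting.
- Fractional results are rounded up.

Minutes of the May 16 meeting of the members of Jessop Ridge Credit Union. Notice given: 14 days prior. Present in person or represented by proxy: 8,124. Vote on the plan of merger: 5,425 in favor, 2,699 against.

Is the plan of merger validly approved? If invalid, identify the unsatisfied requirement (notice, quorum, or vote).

Valid — all requirements satisfied.

Notice: 14 days given; 14 required. Satisfied.
Quorum: 25% of 32,465 = 8,116.25, rounded up to 8,117; 8,124 present. Satisfied.
Vote: requires two-thirds of those present (8,124); 2/3 of 8124 = 5416, so 5,416 needed; 5,425 in favor. Satisfied.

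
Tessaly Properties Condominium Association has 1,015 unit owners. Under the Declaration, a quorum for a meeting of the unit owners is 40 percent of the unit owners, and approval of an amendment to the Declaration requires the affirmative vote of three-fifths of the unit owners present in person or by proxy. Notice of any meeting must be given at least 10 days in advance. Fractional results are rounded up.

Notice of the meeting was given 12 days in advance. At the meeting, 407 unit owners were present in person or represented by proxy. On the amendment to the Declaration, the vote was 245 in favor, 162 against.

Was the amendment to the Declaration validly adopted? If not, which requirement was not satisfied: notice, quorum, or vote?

Valid — all requirements satisfied.

Notice: 12 days given; 10 required. Satisfied.
Quorum: 40% of 1,015 = 406; 407 present. Satisfied.
Vote: requires three-fifths of those present (407); 3/5 of 407 = 244.20, rounded up to 245, so 245 needed; 245 in favor. Satisfied.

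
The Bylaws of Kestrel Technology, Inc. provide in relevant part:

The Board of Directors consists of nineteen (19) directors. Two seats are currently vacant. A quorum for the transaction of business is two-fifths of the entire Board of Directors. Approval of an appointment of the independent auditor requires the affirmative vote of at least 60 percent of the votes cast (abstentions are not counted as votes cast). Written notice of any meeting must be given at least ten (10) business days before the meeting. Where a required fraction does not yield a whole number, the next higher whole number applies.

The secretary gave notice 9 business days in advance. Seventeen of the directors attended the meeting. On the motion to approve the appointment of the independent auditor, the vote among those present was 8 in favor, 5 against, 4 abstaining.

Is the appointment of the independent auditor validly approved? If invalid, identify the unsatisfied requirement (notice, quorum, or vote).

Invalid — notice requirement not satisfied.

Notice: 9 business days given; 10 required (9 < 10). Not satisfied.
Quorum: 17 present; quorum is 8. Satisfied.
Vote: the appointment of the independent auditor requires three-fifths of the votes cast (17 present − 4 abstaining = 13). 3/5 of 13 = 7.80, rounded up to 8, so 8 affirmative votes are needed; 8 voted in favor. Satisfied.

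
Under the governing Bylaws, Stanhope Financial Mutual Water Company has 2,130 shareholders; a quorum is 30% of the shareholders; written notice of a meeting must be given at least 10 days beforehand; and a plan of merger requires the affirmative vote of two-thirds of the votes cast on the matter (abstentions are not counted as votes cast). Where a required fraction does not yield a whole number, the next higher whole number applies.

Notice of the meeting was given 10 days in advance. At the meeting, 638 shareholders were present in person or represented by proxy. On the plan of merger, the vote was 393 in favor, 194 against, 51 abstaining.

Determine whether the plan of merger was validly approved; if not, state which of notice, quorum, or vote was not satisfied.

Invalid — quorum requirement not satisfied.

Notice: 10 days given; 10 required. Satisfied.
Quorum: 30% of 2,130 = 639; 638 present. Not satisfied.
Vote: requires two-thirds of the votes cast (638 − 51 abstaining = 587); 2/3 of 587 = 391.33, rounded up to 392, so 392 needed; 393 in favor. Satisfied.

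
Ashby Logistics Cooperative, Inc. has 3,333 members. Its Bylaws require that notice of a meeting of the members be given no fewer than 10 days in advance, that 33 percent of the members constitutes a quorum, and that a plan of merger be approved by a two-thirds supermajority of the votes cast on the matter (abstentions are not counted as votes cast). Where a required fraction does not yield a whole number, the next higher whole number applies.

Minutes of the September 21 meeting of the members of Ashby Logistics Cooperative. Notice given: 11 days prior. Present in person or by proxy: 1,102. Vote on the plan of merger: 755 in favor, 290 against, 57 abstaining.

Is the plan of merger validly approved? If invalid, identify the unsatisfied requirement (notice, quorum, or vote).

Notice: 11 days given; 10 required. Satisfied.
Quorum: 33% of 3,333 = 1,099.89, rounded up to 1,100; 1,102 present. Satisfied.
Vote: requires two-thirds of the votes cast (1,102 − 57 abstaining = 1,045); 2/3 of 1045 = 696.67, rounded up to 697, so 697 needed; 755 in favor. Satisfied.

Valid — all requirements satisfied.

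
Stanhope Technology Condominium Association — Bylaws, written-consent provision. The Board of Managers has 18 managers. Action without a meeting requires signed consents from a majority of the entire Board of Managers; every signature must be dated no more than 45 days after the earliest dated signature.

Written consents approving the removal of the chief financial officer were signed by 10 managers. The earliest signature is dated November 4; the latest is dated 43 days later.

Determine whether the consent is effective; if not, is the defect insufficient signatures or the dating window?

Signatures required: a majority of 18 — a majority of 18 is 10, so 10 needed; 10 signed. Sufficient.
Dating window: the latest signature is 43 days after the earliest; the limit is 45 days. Within the window.

Effective — both the signature and dating-window requirements are satisfied.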